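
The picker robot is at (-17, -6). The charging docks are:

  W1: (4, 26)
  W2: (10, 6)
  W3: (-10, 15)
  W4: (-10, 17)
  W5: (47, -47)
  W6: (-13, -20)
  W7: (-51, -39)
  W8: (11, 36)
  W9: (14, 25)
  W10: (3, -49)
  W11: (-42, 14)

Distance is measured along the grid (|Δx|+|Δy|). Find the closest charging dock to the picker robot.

W6

Distances from (-17, -6):
W1: |21| + |32| = 21 + 32 = 53
W2: |27| + |12| = 27 + 12 = 39
W3: |7| + |21| = 7 + 21 = 28
W4: |7| + |23| = 7 + 23 = 30
W5: |64| + |-41| = 64 + 41 = 105
W6: |4| + |-14| = 4 + 14 = 18
W7: |-34| + |-33| = 34 + 33 = 67
W8: |28| + |42| = 28 + 42 = 70
W9: |31| + |31| = 31 + 31 = 62
W10: |20| + |-43| = 20 + 43 = 63
W11: |-25| + |20| = 25 + 20 = 45
Minimum: W6 at 18.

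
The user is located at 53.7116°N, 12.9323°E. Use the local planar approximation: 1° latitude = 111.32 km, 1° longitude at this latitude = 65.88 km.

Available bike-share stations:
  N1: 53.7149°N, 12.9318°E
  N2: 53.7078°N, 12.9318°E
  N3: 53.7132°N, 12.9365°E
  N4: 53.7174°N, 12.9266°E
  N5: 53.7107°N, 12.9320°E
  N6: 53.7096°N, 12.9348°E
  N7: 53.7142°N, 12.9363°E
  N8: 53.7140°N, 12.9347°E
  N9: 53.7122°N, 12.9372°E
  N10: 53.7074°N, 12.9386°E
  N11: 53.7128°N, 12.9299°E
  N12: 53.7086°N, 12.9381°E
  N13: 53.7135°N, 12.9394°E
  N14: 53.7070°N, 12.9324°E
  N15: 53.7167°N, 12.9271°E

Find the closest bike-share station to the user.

N5

Distances from 53.7116°N, 12.9323°E:
N1: √((0.0033·111.32)² + (-0.0005·65.88)²) = √(0.134950 + 0.001085) = 0.3688 km
N2: √((-0.0038·111.32)² + (-0.0005·65.88)²) = √(0.178943 + 0.001085) = 0.4243 km
N3: √((0.0016·111.32)² + (0.0042·65.88)²) = √(0.031724 + 0.076561) = 0.3291 km
N4: √((0.0058·111.32)² + (-0.0057·65.88)²) = √(0.416872 + 0.141012) = 0.7469 km
N5: √((-0.0009·111.32)² + (-0.0003·65.88)²) = √(0.010038 + 0.000391) = 0.1021 km
N6: √((-0.0020·111.32)² + (0.0025·65.88)²) = √(0.049569 + 0.027126) = 0.2769 km
N7: √((0.0026·111.32)² + (0.0040·65.88)²) = √(0.083771 + 0.069443) = 0.3914 km
N8: √((0.0024·111.32)² + (0.0024·65.88)²) = √(0.071379 + 0.024999) = 0.3104 km
N9: √((0.0006·111.32)² + (0.0049·65.88)²) = √(0.004461 + 0.104208) = 0.3296 km
N10: √((-0.0042·111.32)² + (0.0063·65.88)²) = √(0.218597 + 0.172262) = 0.6252 km
N11: √((0.0012·111.32)² + (-0.0024·65.88)²) = √(0.017845 + 0.024999) = 0.2070 km
N12: √((-0.0030·111.32)² + (0.0058·65.88)²) = √(0.111529 + 0.146003) = 0.5075 km
N13: √((0.0019·111.32)² + (0.0071·65.88)²) = √(0.044736 + 0.218788) = 0.5133 km
N14: √((-0.0046·111.32)² + (0.0001·65.88)²) = √(0.262218 + 0.000043) = 0.5121 km
N15: √((0.0051·111.32)² + (-0.0052·65.88)²) = √(0.322320 + 0.117358) = 0.6631 km
Minimum: N5 at 0.1021 km.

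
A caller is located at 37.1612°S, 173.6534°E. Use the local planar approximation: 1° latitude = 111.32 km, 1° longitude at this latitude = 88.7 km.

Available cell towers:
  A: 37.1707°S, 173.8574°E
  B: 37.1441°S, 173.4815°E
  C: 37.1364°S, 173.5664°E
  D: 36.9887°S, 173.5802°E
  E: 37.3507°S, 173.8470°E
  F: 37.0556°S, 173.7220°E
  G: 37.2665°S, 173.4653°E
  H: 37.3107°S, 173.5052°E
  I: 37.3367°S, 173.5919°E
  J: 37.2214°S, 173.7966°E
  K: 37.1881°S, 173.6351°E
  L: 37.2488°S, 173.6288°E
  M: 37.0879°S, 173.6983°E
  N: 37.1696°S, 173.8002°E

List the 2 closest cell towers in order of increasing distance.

Distances from 37.1612°S, 173.6534°E:
A: 18.1257 km
B: 15.3659 km
C: 8.1959 km
D: 20.2707 km
E: 27.2010 km
F: 13.2369 km
G: 20.3906 km
H: 21.2077 km
I: 20.2840 km
J: 14.3613 km
K: 3.4062 km
L: 9.9928 km
M: 9.0798 km
N: 13.0547 km
Sorted: K (3.4062 km) < C (8.1959 km) < M (9.0798 km) < L (9.9928 km) < …

K, C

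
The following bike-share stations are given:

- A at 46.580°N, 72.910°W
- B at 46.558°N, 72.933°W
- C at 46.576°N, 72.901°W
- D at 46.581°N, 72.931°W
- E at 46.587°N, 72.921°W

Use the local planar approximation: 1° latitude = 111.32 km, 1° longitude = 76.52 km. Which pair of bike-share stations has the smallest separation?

Pairwise distances:
A–C: √((-0.004·111.32)² + (0.009·76.52)²) = √(0.19827 + 0.47428) = 0.820 km
D–E: √((0.006·111.32)² + (0.010·76.52)²) = √(0.44612 + 0.58553) = 1.016 km
A–E: √((0.007·111.32)² + (-0.011·76.52)²) = √(0.60721 + 0.70849) = 1.147 km
A–D: √((0.001·111.32)² + (-0.021·76.52)²) = √(0.01239 + 2.58219) = 1.611 km
C–E: √((0.011·111.32)² + (-0.020·76.52)²) = √(1.49945 + 2.34212) = 1.960 km
C–D: √((0.005·111.32)² + (-0.030·76.52)²) = √(0.30980 + 5.26978) = 2.362 km
B–D: √((0.023·111.32)² + (0.002·76.52)²) = √(6.55544 + 0.02342) = 2.565 km
A–B: √((-0.022·111.32)² + (-0.023·76.52)²) = √(5.99780 + 3.09746) = 3.016 km
B–C: √((0.018·111.32)² + (0.032·76.52)²) = √(4.01505 + 5.99584) = 3.164 km
B–E: √((0.029·111.32)² + (0.012·76.52)²) = √(10.42179 + 0.84316) = 3.356 km
Closest pair: A–C at 0.820 km.

A and C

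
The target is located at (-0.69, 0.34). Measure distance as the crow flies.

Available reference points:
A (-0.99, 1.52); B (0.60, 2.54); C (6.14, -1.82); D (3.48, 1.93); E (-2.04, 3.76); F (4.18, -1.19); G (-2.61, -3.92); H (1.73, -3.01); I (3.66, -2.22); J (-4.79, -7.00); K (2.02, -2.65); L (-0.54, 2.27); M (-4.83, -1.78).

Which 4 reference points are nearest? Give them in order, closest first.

Distances from (-0.69, 0.34):
A: √((-0.30)² + (1.18)²) = √(0.0900 + 1.3924) = 1.22
B: √((1.29)² + (2.20)²) = √(1.6641 + 4.8400) = 2.55
C: √((6.83)² + (-2.16)²) = √(46.6489 + 4.6656) = 7.16
D: √((4.17)² + (1.59)²) = √(17.3889 + 2.5281) = 4.46
E: √((-1.35)² + (3.42)²) = √(1.8225 + 11.6964) = 3.68
F: √((4.87)² + (-1.53)²) = √(23.7169 + 2.3409) = 5.10
G: √((-1.92)² + (-4.26)²) = √(3.6864 + 18.1476) = 4.67
H: √((2.42)² + (-3.35)²) = √(5.8564 + 11.2225) = 4.13
I: √((4.35)² + (-2.56)²) = √(18.9225 + 6.5536) = 5.05
J: √((-4.10)² + (-7.34)²) = √(16.8100 + 53.8756) = 8.41
K: √((2.71)² + (-2.99)²) = √(7.3441 + 8.9401) = 4.04
L: √((0.15)² + (1.93)²) = √(0.0225 + 3.7249) = 1.94
M: √((-4.14)² + (-2.12)²) = √(17.1396 + 4.4944) = 4.65
Sorted: A (1.22) < L (1.94) < B (2.55) < E (3.68) < K (4.04) < H (4.13) < …

A, L, B, E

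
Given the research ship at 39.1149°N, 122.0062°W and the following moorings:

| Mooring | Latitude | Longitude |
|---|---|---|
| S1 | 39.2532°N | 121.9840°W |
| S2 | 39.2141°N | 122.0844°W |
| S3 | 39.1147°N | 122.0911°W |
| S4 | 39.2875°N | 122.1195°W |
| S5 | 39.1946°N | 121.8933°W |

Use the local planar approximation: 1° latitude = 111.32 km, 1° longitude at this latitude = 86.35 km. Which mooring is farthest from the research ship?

Distances from 39.1149°N, 122.0062°W:
S1: 15.5144 km
S2: 12.9439 km
S3: 7.3311 km
S4: 21.5612 km
S5: 13.1817 km
Maximum: S4 at 21.5612 km.

S4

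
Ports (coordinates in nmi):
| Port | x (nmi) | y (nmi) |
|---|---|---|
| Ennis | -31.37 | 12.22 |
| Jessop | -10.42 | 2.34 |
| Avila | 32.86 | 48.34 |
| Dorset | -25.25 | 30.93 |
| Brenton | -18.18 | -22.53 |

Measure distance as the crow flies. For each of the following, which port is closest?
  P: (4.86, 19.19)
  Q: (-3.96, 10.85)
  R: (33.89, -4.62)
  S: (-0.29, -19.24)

P at (4.86, 19.19):
  Ennis: 36.89 nmi
  Jessop: 22.75 nmi
  Avila: 40.42 nmi
  Dorset: 32.32 nmi
  Brenton: 47.66 nmi
  → nearest: Jessop (22.75 nmi)
Q at (-3.96, 10.85):
  Ennis: 27.44 nmi
  Jessop: 10.68 nmi
  Avila: 52.55 nmi
  Dorset: 29.27 nmi
  Brenton: 36.28 nmi
  → nearest: Jessop (10.68 nmi)
R at (33.89, -4.62):
  Ennis: 67.40 nmi
  Jessop: 44.85 nmi
  Avila: 52.97 nmi
  Dorset: 69.00 nmi
  Brenton: 55.06 nmi
  → nearest: Jessop (44.85 nmi)
S at (-0.29, -19.24):
  Ennis: 44.22 nmi
  Jessop: 23.84 nmi
  Avila: 75.27 nmi
  Dorset: 56.04 nmi
  Brenton: 18.19 nmi
  → nearest: Brenton (18.19 nmi)

P→Jessop; Q→Jessop; R→Jessop; S→Brenton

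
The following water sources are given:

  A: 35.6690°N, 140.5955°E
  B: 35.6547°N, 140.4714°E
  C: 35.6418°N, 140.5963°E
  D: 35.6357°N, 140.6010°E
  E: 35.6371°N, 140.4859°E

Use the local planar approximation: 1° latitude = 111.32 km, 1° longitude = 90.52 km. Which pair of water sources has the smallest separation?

C and D

Pairwise distances:
A–B: √((-0.0143·111.32)² + (-0.1241·90.52)²) = √(2.534069 + 126.192241) = 11.3458 km
A–C: √((-0.0272·111.32)² + (0.0008·90.52)²) = √(9.168203 + 0.005244) = 3.0288 km
A–D: √((-0.0333·111.32)² + (0.0055·90.52)²) = √(13.741523 + 0.247865) = 3.7402 km
A–E: √((-0.0319·111.32)² + (-0.1096·90.52)²) = √(12.610368 + 98.426082) = 10.5374 km
B–C: √((-0.0129·111.32)² + (0.1249·90.52)²) = √(2.062176 + 127.824460) = 11.3968 km
B–D: √((-0.0190·111.32)² + (0.1296·90.52)²) = √(4.473563 + 137.625558) = 11.9205 km
B–E: √((-0.0176·111.32)² + (0.0145·90.52)²) = √(3.838590 + 1.722761) = 2.3583 km
C–D: √((-0.0061·111.32)² + (0.0047·90.52)²) = √(0.461112 + 0.181003) = 0.8013 km
C–E: √((-0.0047·111.32)² + (-0.1104·90.52)²) = √(0.273742 + 99.868203) = 10.0071 km
D–E: √((0.0014·111.32)² + (-0.1151·90.52)²) = √(0.024289 + 108.552477) = 10.4200 km
Closest pair: C–D at 0.8013 km.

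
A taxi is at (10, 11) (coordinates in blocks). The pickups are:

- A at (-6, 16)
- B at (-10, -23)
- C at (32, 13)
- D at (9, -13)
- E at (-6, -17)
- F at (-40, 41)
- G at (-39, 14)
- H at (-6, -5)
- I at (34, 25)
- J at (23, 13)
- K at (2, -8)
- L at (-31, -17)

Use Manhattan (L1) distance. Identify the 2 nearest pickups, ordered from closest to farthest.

Distances from (10, 11):
A: |-16| + |5| = 16 + 5 = 21 blocks
B: |-20| + |-34| = 20 + 34 = 54 blocks
C: |22| + |2| = 22 + 2 = 24 blocks
D: |-1| + |-24| = 1 + 24 = 25 blocks
E: |-16| + |-28| = 16 + 28 = 44 blocks
F: |-50| + |30| = 50 + 30 = 80 blocks
G: |-49| + |3| = 49 + 3 = 52 blocks
H: |-16| + |-16| = 16 + 16 = 32 blocks
I: |24| + |14| = 24 + 14 = 38 blocks
J: |13| + |2| = 13 + 2 = 15 blocks
K: |-8| + |-19| = 8 + 19 = 27 blocks
L: |-41| + |-28| = 41 + 28 = 69 blocks
Sorted: J (15 blocks) < A (21 blocks) < C (24 blocks) < D (25 blocks) < …

J, A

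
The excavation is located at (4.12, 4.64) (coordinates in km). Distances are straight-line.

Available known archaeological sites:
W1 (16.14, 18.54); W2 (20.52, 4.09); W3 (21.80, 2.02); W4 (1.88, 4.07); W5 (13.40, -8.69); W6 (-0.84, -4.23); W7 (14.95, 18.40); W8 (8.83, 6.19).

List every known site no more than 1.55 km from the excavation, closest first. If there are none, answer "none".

none

Distances from (4.12, 4.64):
W1: √((12.02)² + (13.90)²) = √(144.4804 + 193.2100) = 18.38 km
W2: √((16.40)² + (-0.55)²) = √(268.9600 + 0.3025) = 16.41 km
W3: √((17.68)² + (-2.62)²) = √(312.5824 + 6.8644) = 17.87 km
W4: √((-2.24)² + (-0.57)²) = √(5.0176 + 0.3249) = 2.31 km
W5: √((9.28)² + (-13.33)²) = √(86.1184 + 177.6889) = 16.24 km
W6: √((-4.96)² + (-8.87)²) = √(24.6016 + 78.6769) = 10.16 km
W7: √((10.83)² + (13.76)²) = √(117.2889 + 189.3376) = 17.51 km
W8: √((4.71)² + (1.55)²) = √(22.1841 + 2.4025) = 4.96 km
Threshold 1.55 km: none within range.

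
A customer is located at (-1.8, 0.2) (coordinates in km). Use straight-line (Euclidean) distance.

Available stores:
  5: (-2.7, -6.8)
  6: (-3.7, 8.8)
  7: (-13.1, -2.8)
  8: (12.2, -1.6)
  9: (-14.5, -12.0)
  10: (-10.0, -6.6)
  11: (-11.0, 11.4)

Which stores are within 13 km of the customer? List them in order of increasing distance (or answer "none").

5, 6, 10, 7

Distances from (-1.8, 0.2):
5: √((-0.9)² + (-7.0)²) = √(0.810 + 49.000) = 7.1 km
6: √((-1.9)² + (8.6)²) = √(3.610 + 73.960) = 8.8 km
7: √((-11.3)² + (-3.0)²) = √(127.690 + 9.000) = 11.7 km
8: √((14.0)² + (-1.8)²) = √(196.000 + 3.240) = 14.1 km
9: √((-12.7)² + (-12.2)²) = √(161.290 + 148.840) = 17.6 km
10: √((-8.2)² + (-6.8)²) = √(67.240 + 46.240) = 10.7 km
11: √((-9.2)² + (11.2)²) = √(84.640 + 125.440) = 14.5 km
Threshold 13 km: 5 (7.1 km), 6 (8.8 km), 10 (10.7 km), 7 (11.7 km) are within range.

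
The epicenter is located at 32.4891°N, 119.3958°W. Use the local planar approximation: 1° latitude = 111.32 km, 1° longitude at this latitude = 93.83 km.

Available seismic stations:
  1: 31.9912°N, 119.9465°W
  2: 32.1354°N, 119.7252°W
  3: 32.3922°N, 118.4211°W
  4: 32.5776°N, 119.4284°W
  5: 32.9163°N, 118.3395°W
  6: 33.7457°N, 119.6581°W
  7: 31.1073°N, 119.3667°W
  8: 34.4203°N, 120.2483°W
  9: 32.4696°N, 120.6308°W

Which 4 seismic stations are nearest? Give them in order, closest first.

Distances from 32.4891°N, 119.3958°W:
1: √((-0.4979·111.32)² + (-0.5507·93.83)²) = √(3072.066750 + 2670.014289) = 75.7765 km
2: √((-0.3537·111.32)² + (-0.3294·93.83)²) = √(1550.302741 + 955.279861) = 50.0558 km
3: √((-0.0969·111.32)² + (0.9747·93.83)²) = √(116.357384 + 8364.218410) = 92.0900 km
4: √((0.0885·111.32)² + (-0.0326·93.83)²) = √(97.058357 + 9.356612) = 10.3158 km
5: √((0.4272·111.32)² + (1.0563·93.83)²) = √(2261.564005 + 9823.313227) = 109.9312 km
6: √((1.2566·111.32)² + (-0.2623·93.83)²) = √(19567.732651 + 605.731298) = 142.0333 km
7: √((-1.3818·111.32)² + (0.0291·93.83)²) = √(23661.200301 + 7.455374) = 153.8462 km
8: √((1.9312·111.32)² + (-0.8525·93.83)²) = √(46216.909474 + 6398.412099) = 229.3803 km
9: √((-0.0195·111.32)² + (-1.2350·93.83)²) = √(4.712112 + 13428.185988) = 115.9004 km
Sorted: 4 (10.3158 km) < 2 (50.0558 km) < 1 (75.7765 km) < 3 (92.0900 km) < 5 (109.9312 km) < 9 (115.9004 km) < …

4, 2, 1, 3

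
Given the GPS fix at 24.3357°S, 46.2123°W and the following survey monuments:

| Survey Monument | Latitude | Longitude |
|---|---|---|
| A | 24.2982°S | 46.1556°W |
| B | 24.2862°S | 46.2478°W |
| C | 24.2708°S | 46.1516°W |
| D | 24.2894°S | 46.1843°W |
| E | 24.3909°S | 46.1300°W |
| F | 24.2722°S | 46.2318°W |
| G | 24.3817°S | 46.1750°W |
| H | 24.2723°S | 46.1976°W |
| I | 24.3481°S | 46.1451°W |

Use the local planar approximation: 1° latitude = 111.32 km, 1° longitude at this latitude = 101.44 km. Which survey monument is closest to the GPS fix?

Distances from 24.3357°S, 46.2123°W:
A: √((0.0375·111.32)² + (0.0567·101.44)²) = √(17.426450 + 33.081455) = 7.1069 km
B: √((0.0495·111.32)² + (-0.0355·101.44)²) = √(30.363847 + 12.968065) = 6.5827 km
C: √((0.0649·111.32)² + (0.0607·101.44)²) = √(52.195828 + 37.913673) = 9.4926 km
D: √((0.0463·111.32)² + (0.0280·101.44)²) = √(26.564912 + 8.067418) = 5.8849 km
E: √((-0.0552·111.32)² + (0.0823·101.44)²) = √(37.759354 + 69.697653) = 10.3661 km
F: √((0.0635·111.32)² + (-0.0195·101.44)²) = √(49.968216 + 3.912800) = 7.3404 km
G: √((-0.0460·111.32)² + (0.0373·101.44)²) = √(26.221773 + 14.316476) = 6.3670 km
H: √((0.0634·111.32)² + (0.0147·101.44)²) = √(49.810960 + 2.223582) = 7.2135 km
I: √((-0.0124·111.32)² + (0.0672·101.44)²) = √(1.905416 + 46.468326) = 6.9551 km
Minimum: D at 5.8849 km.

D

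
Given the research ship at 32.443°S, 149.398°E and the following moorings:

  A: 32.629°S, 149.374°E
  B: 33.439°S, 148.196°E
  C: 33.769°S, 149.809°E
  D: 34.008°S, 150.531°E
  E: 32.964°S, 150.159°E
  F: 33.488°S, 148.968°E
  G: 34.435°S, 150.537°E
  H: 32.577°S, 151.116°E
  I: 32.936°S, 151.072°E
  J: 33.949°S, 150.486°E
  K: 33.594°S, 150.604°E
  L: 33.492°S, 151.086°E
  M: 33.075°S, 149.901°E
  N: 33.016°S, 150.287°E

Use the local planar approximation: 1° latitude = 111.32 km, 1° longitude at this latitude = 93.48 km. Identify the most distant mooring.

Distances from 32.443°S, 149.398°E:
A: 20.827 km
B: 157.856 km
C: 152.528 km
D: 203.884 km
E: 91.784 km
F: 123.078 km
G: 245.987 km
H: 161.290 km
I: 165.830 km
J: 196.087 km
K: 170.666 km
L: 196.304 km
M: 84.621 km
N: 104.761 km
Maximum: G at 245.987 km.

G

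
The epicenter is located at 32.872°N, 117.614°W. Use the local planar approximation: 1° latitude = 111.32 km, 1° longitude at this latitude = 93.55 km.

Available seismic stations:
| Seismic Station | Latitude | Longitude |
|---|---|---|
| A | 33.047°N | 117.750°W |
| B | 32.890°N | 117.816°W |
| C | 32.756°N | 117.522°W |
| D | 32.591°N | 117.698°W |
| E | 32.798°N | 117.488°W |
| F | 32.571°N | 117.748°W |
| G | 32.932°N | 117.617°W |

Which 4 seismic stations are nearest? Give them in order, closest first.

Distances from 32.872°N, 117.614°W:
A: √((0.175·111.32)² + (-0.136·93.55)²) = √(379.50936 + 161.86964) = 23.268 km
B: √((0.018·111.32)² + (-0.202·93.55)²) = √(4.01505 + 357.10039) = 19.003 km
C: √((-0.116·111.32)² + (0.092·93.55)²) = √(166.74867 + 74.07356) = 15.518 km
D: √((-0.281·111.32)² + (-0.084·93.55)²) = √(978.49596 + 61.75131) = 32.253 km
E: √((-0.074·111.32)² + (0.126·93.55)²) = √(67.85937 + 138.94044) = 14.381 km
F: √((-0.301·111.32)² + (-0.134·93.55)²) = √(1122.74049 + 157.14377) = 35.775 km
G: √((0.060·111.32)² + (-0.003·93.55)²) = √(44.61171 + 0.07876) = 6.685 km
Sorted: G (6.685 km) < E (14.381 km) < C (15.518 km) < B (19.003 km) < A (23.268 km) < D (32.253 km) < …

G, E, C, B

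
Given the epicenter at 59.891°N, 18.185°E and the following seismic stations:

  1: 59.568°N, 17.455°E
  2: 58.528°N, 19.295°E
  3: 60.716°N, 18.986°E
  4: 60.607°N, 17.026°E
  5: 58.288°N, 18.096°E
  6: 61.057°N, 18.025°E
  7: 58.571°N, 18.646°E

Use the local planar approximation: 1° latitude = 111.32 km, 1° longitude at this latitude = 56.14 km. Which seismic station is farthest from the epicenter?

Distances from 59.891°N, 18.185°E:
1: √((-0.323·111.32)² + (-0.730·56.14)²) = √(1292.85982 + 1679.54072) = 54.520 km
2: √((-1.363·111.32)² + (1.110·56.14)²) = √(23021.73799 + 3883.20908) = 164.027 km
3: √((0.825·111.32)² + (0.801·56.14)²) = √(8434.40192 + 2022.13362) = 102.257 km
4: √((0.716·111.32)² + (-1.159·56.14)²) = √(6352.90615 + 4233.61819) = 102.891 km
5: √((-1.603·111.32)² + (-0.089·56.14)²) = √(31842.96064 + 24.96461) = 178.516 km
6: √((1.166·111.32)² + (-0.160·56.14)²) = √(16847.81155 + 80.68351) = 130.110 km
7: √((-1.320·111.32)² + (0.461·56.14)²) = √(21592.06892 + 669.80235) = 149.204 km
Maximum: 5 at 178.516 km.

5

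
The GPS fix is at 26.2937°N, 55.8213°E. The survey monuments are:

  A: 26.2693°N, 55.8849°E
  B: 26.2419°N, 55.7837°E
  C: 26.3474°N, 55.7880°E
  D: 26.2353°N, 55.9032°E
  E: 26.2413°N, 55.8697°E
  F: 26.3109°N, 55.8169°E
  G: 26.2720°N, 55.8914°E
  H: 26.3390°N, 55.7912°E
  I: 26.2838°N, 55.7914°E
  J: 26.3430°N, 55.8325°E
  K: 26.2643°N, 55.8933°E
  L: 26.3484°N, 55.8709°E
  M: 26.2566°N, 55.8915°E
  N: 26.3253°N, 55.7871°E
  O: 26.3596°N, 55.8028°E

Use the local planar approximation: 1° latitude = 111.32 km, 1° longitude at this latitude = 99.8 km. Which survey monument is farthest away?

D

Distances from 26.2937°N, 55.8213°E:
A: 6.9040 km
B: 6.8798 km
C: 6.8396 km
D: 10.4438 km
E: 7.5735 km
F: 1.9644 km
G: 7.4013 km
H: 5.8697 km
I: 3.1810 km
J: 5.6007 km
K: 7.8958 km
L: 7.8474 km
M: 8.1327 km
N: 4.9014 km
O: 7.5648 km
Maximum: D at 10.4438 km.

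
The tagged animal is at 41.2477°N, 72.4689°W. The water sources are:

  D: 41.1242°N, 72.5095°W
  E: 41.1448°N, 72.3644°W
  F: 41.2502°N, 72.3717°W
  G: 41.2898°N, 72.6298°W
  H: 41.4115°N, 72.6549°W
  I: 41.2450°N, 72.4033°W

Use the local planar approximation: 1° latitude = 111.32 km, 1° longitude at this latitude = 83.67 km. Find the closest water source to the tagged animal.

Distances from 41.2477°N, 72.4689°W:
D: √((-0.1235·111.32)² + (-0.0406·83.67)²) = √(189.008054 + 11.539623) = 14.1615 km
E: √((-0.1029·111.32)² + (0.1045·83.67)²) = √(131.213085 + 76.449055) = 14.4105 km
F: √((0.0025·111.32)² + (0.0972·83.67)²) = √(0.077451 + 66.141200) = 8.1375 km
G: √((0.0421·111.32)² + (-0.1609·83.67)²) = √(21.963957 + 181.238987) = 14.2549 km
H: √((0.1638·111.32)² + (-0.1860·83.67)²) = √(332.486633 + 242.195141) = 23.9725 km
I: √((-0.0027·111.32)² + (0.0656·83.67)²) = √(0.090339 + 30.126399) = 5.4970 km
Minimum: I at 5.4970 km.

I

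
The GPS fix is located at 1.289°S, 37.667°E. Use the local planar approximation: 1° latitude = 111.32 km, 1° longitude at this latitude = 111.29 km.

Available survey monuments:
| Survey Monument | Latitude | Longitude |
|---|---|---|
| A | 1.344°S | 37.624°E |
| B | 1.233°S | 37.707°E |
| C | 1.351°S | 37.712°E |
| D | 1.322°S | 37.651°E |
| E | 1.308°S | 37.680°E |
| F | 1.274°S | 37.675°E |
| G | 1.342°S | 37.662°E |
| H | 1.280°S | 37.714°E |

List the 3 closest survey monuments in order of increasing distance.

F, E, D

Distances from 1.289°S, 37.667°E:
A: 7.771 km
B: 7.660 km
C: 8.527 km
D: 4.082 km
E: 2.563 km
F: 1.892 km
G: 5.926 km
H: 5.326 km
Sorted: F (1.892 km) < E (2.563 km) < D (4.082 km) < H (5.326 km) < G (5.926 km) < …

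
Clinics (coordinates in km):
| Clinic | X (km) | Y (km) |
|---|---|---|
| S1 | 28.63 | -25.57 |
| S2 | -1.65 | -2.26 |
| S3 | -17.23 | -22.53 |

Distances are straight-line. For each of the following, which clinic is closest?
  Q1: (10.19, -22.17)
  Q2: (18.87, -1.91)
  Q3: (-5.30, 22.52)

Q1 at (10.19, -22.17):
  S1: √((18.44)² + (-3.40)²) = √(340.0336 + 11.5600) = 18.75 km
  S2: √((-11.84)² + (19.91)²) = √(140.1856 + 396.4081) = 23.16 km
  S3: √((-27.42)² + (-0.36)²) = √(751.8564 + 0.1296) = 27.42 km
  → nearest: S1 (18.75 km)
Q2 at (18.87, -1.91):
  S1: √((9.76)² + (-23.66)²) = √(95.2576 + 559.7956) = 25.59 km
  S2: √((-20.52)² + (-0.35)²) = √(421.0704 + 0.1225) = 20.52 km
  S3: √((-36.10)² + (-20.62)²) = √(1303.2100 + 425.1844) = 41.57 km
  → nearest: S2 (20.52 km)
Q3 at (-5.30, 22.52):
  S1: √((33.93)² + (-48.09)²) = √(1151.2449 + 2312.6481) = 58.85 km
  S2: √((3.65)² + (-24.78)²) = √(13.3225 + 614.0484) = 25.05 km
  S3: √((-11.93)² + (-45.05)²) = √(142.3249 + 2029.5025) = 46.60 km
  → nearest: S2 (25.05 km)

Q1→S1; Q2→S2; Q3→S2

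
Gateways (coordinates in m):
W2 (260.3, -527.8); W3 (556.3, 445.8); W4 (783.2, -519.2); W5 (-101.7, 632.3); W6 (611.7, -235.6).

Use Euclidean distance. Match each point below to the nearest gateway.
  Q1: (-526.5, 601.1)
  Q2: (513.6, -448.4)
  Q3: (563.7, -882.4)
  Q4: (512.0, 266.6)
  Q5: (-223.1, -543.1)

Q1 at (-526.5, 601.1):
  W2: √((786.8)² + (-1128.9)²) = √(619054.240 + 1274415.210) = 1376.0 m
  W3: √((1082.8)² + (-155.3)²) = √(1172455.840 + 24118.090) = 1093.9 m
  W4: √((1309.7)² + (-1120.3)²) = √(1715314.090 + 1255072.090) = 1723.5 m
  W5: √((424.8)² + (31.2)²) = √(180455.040 + 973.440) = 425.9 m
  W6: √((1138.2)² + (-836.7)²) = √(1295499.240 + 700066.890) = 1412.6 m
  → nearest: W5 (425.9 m)
Q2 at (513.6, -448.4):
  W2: √((-253.3)² + (-79.4)²) = √(64160.890 + 6304.360) = 265.5 m
  W3: √((42.7)² + (894.2)²) = √(1823.290 + 799593.640) = 895.2 m
  W4: √((269.6)² + (-70.8)²) = √(72684.160 + 5012.640) = 278.7 m
  W5: √((-615.3)² + (1080.7)²) = √(378594.090 + 1167912.490) = 1243.6 m
  W6: √((98.1)² + (212.8)²) = √(9623.610 + 45283.840) = 234.3 m
  → nearest: W6 (234.3 m)
Q3 at (563.7, -882.4):
  W2: √((-303.4)² + (354.6)²) = √(92051.560 + 125741.160) = 466.7 m
  W3: √((-7.4)² + (1328.2)²) = √(54.760 + 1764115.240) = 1328.2 m
  W4: √((219.5)² + (363.2)²) = √(48180.250 + 131914.240) = 424.4 m
  W5: √((-665.4)² + (1514.7)²) = √(442757.160 + 2294316.090) = 1654.4 m
  W6: √((48.0)² + (646.8)²) = √(2304.000 + 418350.240) = 648.6 m
  → nearest: W4 (424.4 m)
Q4 at (512.0, 266.6):
  W2: √((-251.7)² + (-794.4)²) = √(63352.890 + 631071.360) = 833.3 m
  W3: √((44.3)² + (179.2)²) = √(1962.490 + 32112.640) = 184.6 m
  W4: √((271.2)² + (-785.8)²) = √(73549.440 + 617481.640) = 831.3 m
  W5: √((-613.7)² + (365.7)²) = √(376627.690 + 133736.490) = 714.4 m
  W6: √((99.7)² + (-502.2)²) = √(9940.090 + 252204.840) = 512.0 m
  → nearest: W3 (184.6 m)
Q5 at (-223.1, -543.1):
  W2: √((483.4)² + (15.3)²) = √(233675.560 + 234.090) = 483.6 m
  W3: √((779.4)² + (988.9)²) = √(607464.360 + 977923.210) = 1259.1 m
  W4: √((1006.3)² + (23.9)²) = √(1012639.690 + 571.210) = 1006.6 m
  W5: √((121.4)² + (1175.4)²) = √(14737.960 + 1381565.160) = 1181.7 m
  W6: √((834.8)² + (307.5)²) = √(696891.040 + 94556.250) = 889.6 m
  → nearest: W2 (483.6 m)

Q1→W5; Q2→W6; Q3→W4; Q4→W3; Q5→W2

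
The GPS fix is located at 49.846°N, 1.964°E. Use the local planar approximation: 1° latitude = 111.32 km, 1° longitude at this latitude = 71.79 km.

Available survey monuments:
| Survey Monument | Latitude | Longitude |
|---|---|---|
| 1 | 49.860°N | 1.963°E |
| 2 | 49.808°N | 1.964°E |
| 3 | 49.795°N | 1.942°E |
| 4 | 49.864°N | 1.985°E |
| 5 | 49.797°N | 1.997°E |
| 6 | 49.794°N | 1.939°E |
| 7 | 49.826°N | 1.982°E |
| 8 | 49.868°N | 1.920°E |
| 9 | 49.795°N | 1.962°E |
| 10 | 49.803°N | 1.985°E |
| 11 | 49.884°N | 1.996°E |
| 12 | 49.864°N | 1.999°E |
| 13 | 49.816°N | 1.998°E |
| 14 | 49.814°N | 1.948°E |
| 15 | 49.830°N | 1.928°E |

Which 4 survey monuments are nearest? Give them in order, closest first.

1, 4, 7, 15

Distances from 49.846°N, 1.964°E:
1: 1.560 km
2: 4.230 km
3: 5.893 km
4: 2.508 km
5: 5.947 km
6: 6.060 km
7: 2.574 km
8: 3.997 km
9: 5.679 km
10: 5.019 km
11: 4.814 km
12: 3.214 km
13: 4.137 km
14: 3.743 km
15: 3.139 km
Sorted: 1 (1.560 km) < 4 (2.508 km) < 7 (2.574 km) < 15 (3.139 km) < 12 (3.214 km) < 14 (3.743 km) < …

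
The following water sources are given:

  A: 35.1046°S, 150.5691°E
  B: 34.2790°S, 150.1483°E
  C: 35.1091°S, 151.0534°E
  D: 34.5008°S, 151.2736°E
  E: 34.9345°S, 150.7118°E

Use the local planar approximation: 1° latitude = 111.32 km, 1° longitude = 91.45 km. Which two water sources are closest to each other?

Pairwise distances:
A–E: 22.9968 km
C–E: 36.7923 km
A–C: 44.2921 km
D–E: 70.5015 km
C–D: 70.6467 km
B–E: 89.3320 km
A–D: 93.1055 km
A–B: 99.6371 km
B–D: 105.8293 km
B–C: 124.0569 km
Closest pair: A–E at 22.9968 km.

A and E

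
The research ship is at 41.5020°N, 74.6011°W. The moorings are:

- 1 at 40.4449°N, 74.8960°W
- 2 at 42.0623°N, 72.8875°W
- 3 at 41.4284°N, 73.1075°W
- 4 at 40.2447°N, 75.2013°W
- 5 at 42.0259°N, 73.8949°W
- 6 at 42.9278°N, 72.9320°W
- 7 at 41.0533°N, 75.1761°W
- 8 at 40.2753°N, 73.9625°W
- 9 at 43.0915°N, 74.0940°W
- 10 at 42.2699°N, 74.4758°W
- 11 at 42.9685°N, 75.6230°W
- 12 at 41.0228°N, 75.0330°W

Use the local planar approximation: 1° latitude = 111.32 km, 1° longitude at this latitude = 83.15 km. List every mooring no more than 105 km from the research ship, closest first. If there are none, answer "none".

Distances from 41.5020°N, 74.6011°W:
1: √((-1.0571·111.32)² + (-0.2949·83.15)²) = √(13847.728527 + 601.276253) = 120.2040 km
2: √((0.5603·111.32)² + (1.7136·83.15)²) = √(3890.340732 + 20302.214601) = 155.5396 km
3: √((-0.0736·111.32)² + (1.4936·83.15)²) = √(67.127740 + 15423.861507) = 124.4628 km
4: √((-1.2573·111.32)² + (-0.6002·83.15)²) = √(19589.539476 + 2490.671718) = 148.5941 km
5: √((0.5239·111.32)² + (0.7062·83.15)²) = √(3401.286319 + 3448.100643) = 82.7610 km
6: √((1.4258·111.32)² + (1.6691·83.15)²) = √(25192.056177 + 19261.460809) = 210.8400 km
7: √((-0.4487·111.32)² + (-0.5750·83.15)²) = √(2494.930972 + 2285.915627) = 69.1437 km
8: √((-1.2267·111.32)² + (0.6386·83.15)²) = √(18647.607775 + 2819.566458) = 146.5168 km
9: √((1.5895·111.32)² + (0.5071·83.15)²) = √(31308.874793 + 1777.918006) = 181.8978 km
10: √((0.7679·111.32)² + (0.1253·83.15)²) = √(7307.279690 + 108.549206) = 86.1152 km
11: √((1.4665·111.32)² + (-1.0219·83.15)²) = √(26650.817171 + 7220.068292) = 184.0404 km
12: √((-0.4792·111.32)² + (-0.4319·83.15)²) = √(2845.640375 + 1289.706579) = 64.3067 km
Threshold 105 km: 12 (64.3067 km), 7 (69.1437 km), 5 (82.7610 km), 10 (86.1152 km) are within range.

12, 7, 5, 10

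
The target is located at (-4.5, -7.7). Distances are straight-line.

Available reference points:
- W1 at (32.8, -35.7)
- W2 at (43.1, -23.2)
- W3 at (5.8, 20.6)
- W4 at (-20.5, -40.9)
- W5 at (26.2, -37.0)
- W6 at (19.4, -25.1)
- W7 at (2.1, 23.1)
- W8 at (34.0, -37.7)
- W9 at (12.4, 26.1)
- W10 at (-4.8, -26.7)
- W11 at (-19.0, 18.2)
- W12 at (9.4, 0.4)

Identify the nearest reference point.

W12

Distances from (-4.5, -7.7):
W1: 46.6
W2: 50.1
W3: 30.1
W4: 36.9
W5: 42.4
W6: 29.6
W7: 31.5
W8: 48.8
W9: 37.8
W10: 19.0
W11: 29.7
W12: 16.1
Minimum: W12 at 16.1.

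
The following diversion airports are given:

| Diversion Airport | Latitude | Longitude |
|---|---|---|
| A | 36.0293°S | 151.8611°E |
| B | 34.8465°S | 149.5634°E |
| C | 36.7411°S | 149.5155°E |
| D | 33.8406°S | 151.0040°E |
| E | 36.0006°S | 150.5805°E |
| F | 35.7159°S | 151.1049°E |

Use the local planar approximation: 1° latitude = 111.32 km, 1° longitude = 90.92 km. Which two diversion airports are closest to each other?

Pairwise distances:
A–B: 246.9390 km
A–C: 227.5066 km
A–D: 255.8048 km
A–E: 116.4760 km
A–F: 77.0988 km
B–C: 210.9518 km
B–D: 172.3206 km
B–E: 158.2948 km
B–F: 170.3220 km
C–D: 350.0989 km
C–E: 127.1657 km
C–F: 184.1391 km
D–E: 243.5147 km
D–F: 208.9599 km
E–F: 57.2509 km
Closest pair: E–F at 57.2509 km.

E and F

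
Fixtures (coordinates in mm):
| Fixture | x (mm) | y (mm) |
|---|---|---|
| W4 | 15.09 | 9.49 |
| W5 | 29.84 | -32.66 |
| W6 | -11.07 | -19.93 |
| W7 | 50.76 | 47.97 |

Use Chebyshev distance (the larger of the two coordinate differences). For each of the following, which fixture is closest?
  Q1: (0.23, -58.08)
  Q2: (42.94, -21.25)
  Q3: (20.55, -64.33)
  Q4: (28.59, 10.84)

Q1→W5; Q2→W5; Q3→W5; Q4→W4

Q1 at (0.23, -58.08):
  W4: 67.57 mm
  W5: 29.61 mm
  W6: 38.15 mm
  W7: 106.05 mm
  → nearest: W5 (29.61 mm)
Q2 at (42.94, -21.25):
  W4: 30.74 mm
  W5: 13.10 mm
  W6: 54.01 mm
  W7: 69.22 mm
  → nearest: W5 (13.10 mm)
Q3 at (20.55, -64.33):
  W4: 73.82 mm
  W5: 31.67 mm
  W6: 44.40 mm
  W7: 112.30 mm
  → nearest: W5 (31.67 mm)
Q4 at (28.59, 10.84):
  W4: 13.50 mm
  W5: 43.50 mm
  W6: 39.66 mm
  W7: 37.13 mm
  → nearest: W4 (13.50 mm)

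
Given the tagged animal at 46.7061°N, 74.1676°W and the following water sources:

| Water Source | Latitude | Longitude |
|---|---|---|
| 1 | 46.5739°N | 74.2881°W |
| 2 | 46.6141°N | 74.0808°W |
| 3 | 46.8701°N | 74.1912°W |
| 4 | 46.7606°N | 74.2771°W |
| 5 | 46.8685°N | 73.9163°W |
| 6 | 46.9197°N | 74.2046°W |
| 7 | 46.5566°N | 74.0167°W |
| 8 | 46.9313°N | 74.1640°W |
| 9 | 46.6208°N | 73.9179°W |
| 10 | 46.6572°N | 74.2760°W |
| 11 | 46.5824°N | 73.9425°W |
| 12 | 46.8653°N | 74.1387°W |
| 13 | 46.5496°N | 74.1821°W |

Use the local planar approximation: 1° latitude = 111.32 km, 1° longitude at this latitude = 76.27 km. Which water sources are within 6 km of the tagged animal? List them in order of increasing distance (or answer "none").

Distances from 46.7061°N, 74.1676°W:
1: √((-0.1322·111.32)² + (-0.1205·76.27)²) = √(216.575490 + 84.465934) = 17.3505 km
2: √((-0.0920·111.32)² + (0.0868·76.27)²) = √(104.887093 + 43.827525) = 12.1949 km
3: √((0.1640·111.32)² + (-0.0236·76.27)²) = √(333.299062 + 3.239899) = 18.3450 km
4: √((0.0545·111.32)² + (-0.1095·76.27)²) = √(36.807761 + 69.748638) = 10.3226 km
5: √((0.1624·111.32)² + (0.2513·76.27)²) = √(326.827390 + 367.360511) = 26.3474 km
6: √((0.2136·111.32)² + (-0.0370·76.27)²) = √(565.391001 + 7.963628) = 23.9448 km
7: √((-0.1495·111.32)² + (0.1509·76.27)²) = √(276.967481 + 132.460373) = 20.2343 km
8: √((0.2252·111.32)² + (0.0036·76.27)²) = √(628.467998 + 0.075390) = 25.0708 km
9: √((-0.0853·111.32)² + (0.2497·76.27)²) = √(90.166343 + 362.697513) = 21.2806 km
10: √((-0.0489·111.32)² + (-0.1084·76.27)²) = √(29.632215 + 68.354334) = 9.8988 km
11: √((-0.1237·111.32)² + (0.2251·76.27)²) = √(189.620721 + 294.753169) = 22.0085 km
12: √((0.1592·111.32)² + (0.0289·76.27)²) = √(314.074388 + 4.858511) = 17.8587 km
13: √((-0.1565·111.32)² + (-0.0145·76.27)²) = √(303.511450 + 1.223048) = 17.4566 km
Threshold 6 km: none within range.

none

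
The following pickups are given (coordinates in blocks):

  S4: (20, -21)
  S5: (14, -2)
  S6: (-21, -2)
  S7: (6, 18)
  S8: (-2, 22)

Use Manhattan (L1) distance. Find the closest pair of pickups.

Pairwise distances:
S4–S5: |-6| + |19| = 6 + 19 = 25 blocks
S4–S6: |-41| + |19| = 41 + 19 = 60 blocks
S4–S7: |-14| + |39| = 14 + 39 = 53 blocks
S4–S8: |-22| + |43| = 22 + 43 = 65 blocks
S5–S6: |-35| + |0| = 35 + 0 = 35 blocks
S5–S7: |-8| + |20| = 8 + 20 = 28 blocks
S5–S8: |-16| + |24| = 16 + 24 = 40 blocks
S6–S7: |27| + |20| = 27 + 20 = 47 blocks
S6–S8: |19| + |24| = 19 + 24 = 43 blocks
S7–S8: |-8| + |4| = 8 + 4 = 12 blocks
Closest pair: S7–S8 at 12 blocks.

S7 and S8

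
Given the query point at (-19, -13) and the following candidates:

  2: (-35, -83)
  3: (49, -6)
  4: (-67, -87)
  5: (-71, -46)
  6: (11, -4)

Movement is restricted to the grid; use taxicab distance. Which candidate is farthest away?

4

Distances from (-19, -13):
2: 86
3: 75
4: 122
5: 85
6: 39
Maximum: 4 at 122.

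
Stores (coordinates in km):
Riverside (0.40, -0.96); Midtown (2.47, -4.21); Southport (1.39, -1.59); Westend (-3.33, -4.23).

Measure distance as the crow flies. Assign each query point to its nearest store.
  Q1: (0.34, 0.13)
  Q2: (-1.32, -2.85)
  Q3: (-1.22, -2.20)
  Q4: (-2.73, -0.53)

Q1 at (0.34, 0.13):
  Riverside: √((0.06)² + (-1.09)²) = √(0.0036 + 1.1881) = 1.09 km
  Midtown: √((2.13)² + (-4.34)²) = √(4.5369 + 18.8356) = 4.83 km
  Southport: √((1.05)² + (-1.72)²) = √(1.1025 + 2.9584) = 2.02 km
  Westend: √((-3.67)² + (-4.36)²) = √(13.4689 + 19.0096) = 5.70 km
  → nearest: Riverside (1.09 km)
Q2 at (-1.32, -2.85):
  Riverside: √((1.72)² + (1.89)²) = √(2.9584 + 3.5721) = 2.56 km
  Midtown: √((3.79)² + (-1.36)²) = √(14.3641 + 1.8496) = 4.03 km
  Southport: √((2.71)² + (1.26)²) = √(7.3441 + 1.5876) = 2.99 km
  Westend: √((-2.01)² + (-1.38)²) = √(4.0401 + 1.9044) = 2.44 km
  → nearest: Westend (2.44 km)
Q3 at (-1.22, -2.20):
  Riverside: √((1.62)² + (1.24)²) = √(2.6244 + 1.5376) = 2.04 km
  Midtown: √((3.69)² + (-2.01)²) = √(13.6161 + 4.0401) = 4.20 km
  Southport: √((2.61)² + (0.61)²) = √(6.8121 + 0.3721) = 2.68 km
  Westend: √((-2.11)² + (-2.03)²) = √(4.4521 + 4.1209) = 2.93 km
  → nearest: Riverside (2.04 km)
Q4 at (-2.73, -0.53):
  Riverside: √((3.13)² + (-0.43)²) = √(9.7969 + 0.1849) = 3.16 km
  Midtown: √((5.20)² + (-3.68)²) = √(27.0400 + 13.5424) = 6.37 km
  Southport: √((4.12)² + (-1.06)²) = √(16.9744 + 1.1236) = 4.25 km
  Westend: √((-0.60)² + (-3.70)²) = √(0.3600 + 13.6900) = 3.75 km
  → nearest: Riverside (3.16 km)

Q1→Riverside; Q2→Westend; Q3→Riverside; Q4→Riverside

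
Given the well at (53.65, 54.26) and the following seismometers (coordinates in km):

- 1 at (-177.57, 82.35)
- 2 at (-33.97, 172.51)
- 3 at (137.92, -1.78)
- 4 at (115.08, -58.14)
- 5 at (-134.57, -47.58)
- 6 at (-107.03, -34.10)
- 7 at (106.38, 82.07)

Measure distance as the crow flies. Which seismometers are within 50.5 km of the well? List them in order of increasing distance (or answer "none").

Distances from (53.65, 54.26):
1: 232.92 km
2: 147.17 km
3: 101.20 km
4: 128.09 km
5: 214.01 km
6: 183.37 km
7: 59.61 km
Threshold 50.5 km: none within range.

none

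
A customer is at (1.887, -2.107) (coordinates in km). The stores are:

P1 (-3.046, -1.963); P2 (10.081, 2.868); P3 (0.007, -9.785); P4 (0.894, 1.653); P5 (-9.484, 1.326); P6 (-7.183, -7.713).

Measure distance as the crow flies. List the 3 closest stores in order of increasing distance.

P4, P1, P3

Distances from (1.887, -2.107):
P1: √((-4.933)² + (0.144)²) = √(24.33449 + 0.02074) = 4.935 km
P2: √((8.194)² + (4.975)²) = √(67.14164 + 24.75062) = 9.586 km
P3: √((-1.880)² + (-7.678)²) = √(3.53440 + 58.95168) = 7.905 km
P4: √((-0.993)² + (3.760)²) = √(0.98605 + 14.13760) = 3.889 km
P5: √((-11.371)² + (3.433)²) = √(129.29964 + 11.78549) = 11.878 km
P6: √((-9.070)² + (-5.606)²) = √(82.26490 + 31.42724) = 10.663 km
Sorted: P4 (3.889 km) < P1 (4.935 km) < P3 (7.905 km) < P2 (9.586 km) < P6 (10.663 km) < …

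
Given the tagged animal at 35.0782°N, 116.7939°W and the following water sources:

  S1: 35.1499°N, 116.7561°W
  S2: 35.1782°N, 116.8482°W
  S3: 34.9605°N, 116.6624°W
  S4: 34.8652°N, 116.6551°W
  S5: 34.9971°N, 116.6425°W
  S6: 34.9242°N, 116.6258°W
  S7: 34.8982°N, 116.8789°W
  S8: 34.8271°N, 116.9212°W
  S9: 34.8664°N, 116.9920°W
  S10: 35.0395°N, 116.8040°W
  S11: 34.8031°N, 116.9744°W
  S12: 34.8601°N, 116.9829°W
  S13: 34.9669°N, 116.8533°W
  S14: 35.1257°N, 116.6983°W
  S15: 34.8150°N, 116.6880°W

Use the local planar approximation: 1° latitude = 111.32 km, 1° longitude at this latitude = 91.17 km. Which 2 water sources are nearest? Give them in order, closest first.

S10, S1

Distances from 35.0782°N, 116.7939°W:
S1: √((0.0717·111.32)² + (0.0378·91.17)²) = √(63.706641 + 11.876474) = 8.6939 km
S2: √((0.1000·111.32)² + (-0.0543·91.17)²) = √(123.921424 + 24.507757) = 12.1832 km
S3: √((-0.1177·111.32)² + (0.1315·91.17)²) = √(171.671942 + 143.732644) = 17.7596 km
S4: √((-0.2130·111.32)² + (0.1388·91.17)²) = √(562.219109 + 160.133738) = 26.8766 km
S5: √((-0.0811·111.32)² + (0.1514·91.17)²) = √(81.505723 + 190.526619) = 16.4934 km
S6: √((-0.1540·111.32)² + (0.1681·91.17)²) = √(293.892049 + 234.876376) = 22.9950 km
S7: √((-0.1800·111.32)² + (-0.0850·91.17)²) = √(401.505414 + 60.053975) = 21.4839 km
S8: √((-0.2511·111.32)² + (-0.1273·91.17)²) = √(781.339573 + 134.697866) = 30.2661 km
S9: √((-0.2118·111.32)² + (-0.1981·91.17)²) = √(555.902090 + 326.191666) = 29.7001 km
S10: √((-0.0387·111.32)² + (-0.0101·91.17)²) = √(18.559588 + 0.847904) = 4.4054 km
S11: √((-0.2751·111.32)² + (-0.1805·91.17)²) = √(937.837461 + 270.806025) = 34.7656 km
S12: √((-0.2181·111.32)² + (-0.1890·91.17)²) = √(589.464597 + 296.911841) = 29.7721 km
S13: √((-0.1113·111.32)² + (-0.0594·91.17)²) = √(153.510018 + 29.327619) = 13.5217 km
S14: √((0.0475·111.32)² + (0.0956·91.17)²) = √(27.959771 + 75.966076) = 10.1944 km
S15: √((-0.2632·111.32)² + (0.1059·91.17)²) = √(858.456247 + 93.217152) = 30.8492 km
Sorted: S10 (4.4054 km) < S1 (8.6939 km) < S14 (10.1944 km) < S2 (12.1832 km) < …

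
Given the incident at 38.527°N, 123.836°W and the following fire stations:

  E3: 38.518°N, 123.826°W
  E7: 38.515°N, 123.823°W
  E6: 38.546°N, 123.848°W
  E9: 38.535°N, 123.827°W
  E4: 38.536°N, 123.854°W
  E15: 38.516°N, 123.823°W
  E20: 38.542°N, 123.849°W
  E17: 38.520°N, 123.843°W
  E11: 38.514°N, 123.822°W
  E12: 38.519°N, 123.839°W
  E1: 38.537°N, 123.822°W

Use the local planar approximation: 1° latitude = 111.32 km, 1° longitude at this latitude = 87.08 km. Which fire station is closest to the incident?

E12

Distances from 38.527°N, 123.836°W:
E3: √((-0.009·111.32)² + (0.010·87.08)²) = √(1.00376 + 0.75829) = 1.327 km
E7: √((-0.012·111.32)² + (0.013·87.08)²) = √(1.78447 + 1.28151) = 1.751 km
E6: √((0.019·111.32)² + (-0.012·87.08)²) = √(4.47356 + 1.09194) = 2.359 km
E9: √((0.008·111.32)² + (0.009·87.08)²) = √(0.79310 + 0.61422) = 1.186 km
E4: √((0.009·111.32)² + (-0.018·87.08)²) = √(1.00376 + 2.45687) = 1.860 km
E15: √((-0.011·111.32)² + (0.013·87.08)²) = √(1.49945 + 1.28151) = 1.668 km
E20: √((0.015·111.32)² + (-0.013·87.08)²) = √(2.78823 + 1.28151) = 2.017 km
E17: √((-0.007·111.32)² + (-0.007·87.08)²) = √(0.60721 + 0.37156) = 0.989 km
E11: √((-0.013·111.32)² + (0.014·87.08)²) = √(2.09427 + 1.48625) = 1.892 km
E12: √((-0.008·111.32)² + (-0.003·87.08)²) = √(0.79310 + 0.06825) = 0.928 km
E1: √((0.010·111.32)² + (0.014·87.08)²) = √(1.23921 + 1.48625) = 1.651 km
Minimum: E12 at 0.928 km.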